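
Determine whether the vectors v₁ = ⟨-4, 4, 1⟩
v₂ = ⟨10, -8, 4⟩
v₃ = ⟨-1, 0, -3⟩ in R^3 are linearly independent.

The matrix [v₁|v₂|v₃] has determinant 0.
A zero determinant means the columns are linearly dependent.

linearly dependent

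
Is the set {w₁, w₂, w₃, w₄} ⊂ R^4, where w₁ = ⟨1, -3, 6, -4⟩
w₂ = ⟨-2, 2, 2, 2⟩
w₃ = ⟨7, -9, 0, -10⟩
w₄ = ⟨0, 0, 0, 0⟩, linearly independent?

One of the vectors is the zero vector, so the set is linearly dependent.

linearly dependent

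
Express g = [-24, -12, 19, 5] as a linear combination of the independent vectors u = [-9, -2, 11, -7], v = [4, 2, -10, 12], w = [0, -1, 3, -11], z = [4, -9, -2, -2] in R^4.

Since u, v, w, z are independent, the coefficients expressing g are uniquely determined by a linear system.
Row-reducing the augmented matrix gives the unique coefficients (a₁, …, a₄) = (4, 2, -1, 1).

g = 4u + 2v - w + z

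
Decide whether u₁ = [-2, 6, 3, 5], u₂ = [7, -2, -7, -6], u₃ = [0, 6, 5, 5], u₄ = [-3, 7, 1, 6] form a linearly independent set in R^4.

Place the vectors as rows of a 4×4 matrix and reduce to echelon form.
The reduction yields 4 nonzero rows, so the rank is 4.
Since rank = 4 (the number of vectors), the set is linearly independent.

linearly independent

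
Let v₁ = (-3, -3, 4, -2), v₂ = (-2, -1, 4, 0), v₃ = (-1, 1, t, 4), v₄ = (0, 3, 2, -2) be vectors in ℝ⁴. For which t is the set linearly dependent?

The set is linearly dependent precisely when det[v₁; v₂; v₃; v₄] = 0.
The determinant works out to 18*t - 84.
Solving 18*t - 84 = 0 yields t = 14/3.

t = 14/3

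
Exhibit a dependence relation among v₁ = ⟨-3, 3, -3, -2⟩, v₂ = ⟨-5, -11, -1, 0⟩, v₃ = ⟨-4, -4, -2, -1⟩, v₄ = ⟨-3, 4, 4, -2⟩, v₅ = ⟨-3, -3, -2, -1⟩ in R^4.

v₁ + v₂ - 2v₃ = 0

Write the vectors as columns of a matrix and find a nonzero vector in its null space.
A generator of the null space is (1, 1, -2, 0, 0).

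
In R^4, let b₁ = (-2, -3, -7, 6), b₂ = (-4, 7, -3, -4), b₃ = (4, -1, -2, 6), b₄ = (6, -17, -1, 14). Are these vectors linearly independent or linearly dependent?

Row-reduce the matrix whose columns are b₁, b₂, b₃, b₄.
The reduction yields 3 nonzero rows, so the rank is 3.
Since rank 3 < 4, the set is linearly dependent.

linearly dependent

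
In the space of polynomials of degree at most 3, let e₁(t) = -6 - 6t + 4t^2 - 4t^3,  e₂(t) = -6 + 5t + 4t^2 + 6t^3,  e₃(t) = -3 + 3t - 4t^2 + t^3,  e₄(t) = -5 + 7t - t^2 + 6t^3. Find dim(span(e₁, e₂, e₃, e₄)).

dim = 4

Represent each element by its coordinate vector in ℝ⁴.
Put the 4×4 matrix [e₁|e₂|e₃|e₄] into echelon form.
The echelon form has 4 nonzero rows, so the rank is 4.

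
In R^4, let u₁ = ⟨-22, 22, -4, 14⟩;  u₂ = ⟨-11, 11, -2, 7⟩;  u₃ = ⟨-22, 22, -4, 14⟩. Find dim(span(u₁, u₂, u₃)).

dim = 1

Apply Gaussian elimination to the matrix whose rows are u₁, u₂, u₃.
Exactly 1 pivot survives; hence the rank is 1.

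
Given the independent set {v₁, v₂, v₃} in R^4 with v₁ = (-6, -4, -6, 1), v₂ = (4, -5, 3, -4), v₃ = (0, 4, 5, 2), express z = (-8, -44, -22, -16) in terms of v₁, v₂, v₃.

z = 4v₁ + 4v₂ - 2v₃

Set up the augmented matrix [v₁ | v₂ | v₃ | z] and row-reduce.
Row-reducing the augmented matrix gives the unique coefficients (a₁, a₂, a₃) = (4, 4, -2).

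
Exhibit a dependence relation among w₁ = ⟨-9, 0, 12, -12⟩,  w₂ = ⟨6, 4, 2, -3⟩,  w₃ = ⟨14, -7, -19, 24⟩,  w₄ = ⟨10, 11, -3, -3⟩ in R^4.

Row-reduce the matrix with w₁, w₂, w₃, w₄ as columns; the null space gives the coefficients.
One solution (up to scaling) is (2, -1, 1, 1).

2w₁ - w₂ + w₃ + w₄ = 0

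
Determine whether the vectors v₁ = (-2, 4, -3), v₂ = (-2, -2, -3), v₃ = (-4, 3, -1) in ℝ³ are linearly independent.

Form the 3×3 matrix with these as columns; its determinant is 60.
A nonzero determinant means the columns are linearly independent.

linearly independent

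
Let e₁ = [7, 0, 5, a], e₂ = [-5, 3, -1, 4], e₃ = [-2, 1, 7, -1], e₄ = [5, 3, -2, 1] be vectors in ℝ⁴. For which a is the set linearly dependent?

a = -4

The set is linearly dependent precisely when det[e₁; e₂; e₃; e₄] = 0.
The determinant works out to -219*a - 876.
Setting this to zero gives a = -4.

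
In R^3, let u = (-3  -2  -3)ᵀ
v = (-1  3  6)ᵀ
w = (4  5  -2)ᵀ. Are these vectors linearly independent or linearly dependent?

linearly independent

Form the 3×3 matrix with these as columns; its determinant is 115.
A nonzero determinant means the columns are linearly independent.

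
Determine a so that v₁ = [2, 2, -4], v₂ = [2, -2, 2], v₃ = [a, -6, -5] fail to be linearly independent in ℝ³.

The set is linearly dependent precisely when det[v₁; v₂; v₃] = 0.
The determinant works out to 112 - 4*a.
Setting this to zero gives a = 28.

a = 28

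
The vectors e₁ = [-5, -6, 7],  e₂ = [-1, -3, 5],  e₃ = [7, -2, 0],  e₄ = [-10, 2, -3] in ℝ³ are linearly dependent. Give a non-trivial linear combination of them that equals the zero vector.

e₁ - 2e₂ - e₃ - e₄ = 0

Write the vectors as columns of a matrix and find a nonzero vector in its null space.
The free variable yields coefficients (1, -2, -1, -1) (any nonzero multiple also works).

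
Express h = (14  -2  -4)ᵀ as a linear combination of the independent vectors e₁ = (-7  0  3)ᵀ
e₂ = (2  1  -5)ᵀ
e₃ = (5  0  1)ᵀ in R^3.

Since e₁, e₂, e₃ are independent, the coefficients expressing h are uniquely determined by a linear system.
The system has the unique solution (a₁, a₂, a₃) = (-4, -2, -2).

h = -4e₁ - 2e₂ - 2e₃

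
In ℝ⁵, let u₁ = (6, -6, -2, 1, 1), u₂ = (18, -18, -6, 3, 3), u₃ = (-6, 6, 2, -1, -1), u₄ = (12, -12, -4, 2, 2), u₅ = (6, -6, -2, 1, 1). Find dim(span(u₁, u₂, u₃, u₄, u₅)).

1

Row-reduce the 5×5 matrix with these as rows.
Reduction leaves 1 leading entry, giving rank 1.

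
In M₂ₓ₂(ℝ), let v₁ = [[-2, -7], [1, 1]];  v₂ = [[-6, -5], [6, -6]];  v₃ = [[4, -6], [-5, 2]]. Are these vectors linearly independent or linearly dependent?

linearly independent

Take coordinates with respect to the standard basis {E₁₁, E₁₂, E₂₁, E₂₂}.
Place the vectors as rows of a 3×4 matrix and reduce to echelon form.
The reduction yields 3 nonzero rows, so the rank is 3.
Since rank = 3 (the number of vectors), the set is linearly independent.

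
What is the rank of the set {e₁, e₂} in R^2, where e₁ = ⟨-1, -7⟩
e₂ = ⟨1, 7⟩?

rank 1

Row-reduce the 2×2 matrix with these as rows.
Reduction leaves 1 leading entry, giving rank 1.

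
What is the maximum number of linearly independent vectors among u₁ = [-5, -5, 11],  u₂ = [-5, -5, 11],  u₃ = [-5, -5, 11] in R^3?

Form the matrix with u₁, u₂, u₃ as columns and reduce.
There is 1 pivot column, so rank = 1.

1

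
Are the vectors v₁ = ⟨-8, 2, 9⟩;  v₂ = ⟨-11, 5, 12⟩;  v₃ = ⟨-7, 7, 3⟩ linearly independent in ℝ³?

linearly independent

The matrix [v₁|v₂|v₃] has determinant 72.
A nonzero determinant means the columns are linearly independent.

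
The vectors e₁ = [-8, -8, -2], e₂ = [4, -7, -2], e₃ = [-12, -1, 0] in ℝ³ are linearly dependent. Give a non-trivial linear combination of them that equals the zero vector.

e₁ - e₂ - e₃ = 0

Row-reduce the matrix with e₁, e₂, e₃ as columns; the null space gives the coefficients.
One solution (up to scaling) is (1, -1, -1).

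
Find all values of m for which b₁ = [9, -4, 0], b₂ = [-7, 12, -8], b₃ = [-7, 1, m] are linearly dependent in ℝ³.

m = 19/10

The set is linearly dependent precisely when det[b₁; b₂; b₃] = 0.
Expanding, det = 80*m - 152.
Setting this to zero gives m = 19/10.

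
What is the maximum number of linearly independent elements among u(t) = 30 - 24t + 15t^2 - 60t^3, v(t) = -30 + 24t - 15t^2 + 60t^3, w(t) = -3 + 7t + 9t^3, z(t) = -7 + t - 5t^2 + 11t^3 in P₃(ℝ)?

Represent each element by its coordinate vector in ℝ⁴.
Apply Gaussian elimination to the matrix whose rows are u, v, w, z.
The echelon form has 2 nonzero rows, so the rank is 2.

2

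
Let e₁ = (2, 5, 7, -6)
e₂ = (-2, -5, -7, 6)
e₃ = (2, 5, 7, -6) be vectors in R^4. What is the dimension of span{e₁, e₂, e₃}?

1

Apply Gaussian elimination to the matrix whose rows are e₁, e₂, e₃.
There is 1 pivot column, so rank = 1.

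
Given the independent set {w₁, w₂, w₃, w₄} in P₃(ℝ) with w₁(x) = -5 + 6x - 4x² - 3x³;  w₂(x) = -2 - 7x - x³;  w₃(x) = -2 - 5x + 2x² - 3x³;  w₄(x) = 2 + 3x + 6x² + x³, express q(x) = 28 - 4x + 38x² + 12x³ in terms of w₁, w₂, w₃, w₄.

Take coordinate vectors relative to {1, x, …, x³}.
Solve the system with w₁, w₂, w₃, w₄ as columns and q as the right-hand side.
Back-substitution yields (c₁, …, c₄) = (-4, -3, 2, 3).

q = -4w₁ - 3w₂ + 2w₃ + 3w₄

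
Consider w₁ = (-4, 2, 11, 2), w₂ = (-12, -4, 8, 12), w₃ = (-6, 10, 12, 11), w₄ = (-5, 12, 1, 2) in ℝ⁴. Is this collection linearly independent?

linearly independent

Row-reduce the matrix whose columns are w₁, w₂, w₃, w₄.
The reduction yields 4 nonzero rows, so the rank is 4.
Since rank = 4 (the number of vectors), the set is linearly independent.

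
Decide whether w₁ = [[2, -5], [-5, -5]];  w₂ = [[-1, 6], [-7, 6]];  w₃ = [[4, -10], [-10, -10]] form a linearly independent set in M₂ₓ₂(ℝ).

Write each element as a coordinate vector in ℝ⁴ using {E₁₁, E₁₂, E₂₁, E₂₂}.
Place the vectors as rows of a 3×4 matrix and reduce to echelon form.
The reduction yields 2 nonzero rows, so the rank is 2.
Since rank 2 < 3, the set is linearly dependent.
Indeed 2w₁ - w₃ = 0.

linearly dependent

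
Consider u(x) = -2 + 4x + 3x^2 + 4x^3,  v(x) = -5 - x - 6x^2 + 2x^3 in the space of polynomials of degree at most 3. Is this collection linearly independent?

Take coordinates with respect to the standard basis {1, x, …, x^3}.
Row-reduce the matrix whose columns are u, v.
The reduction yields 2 nonzero rows, so the rank is 2.
Since rank = 2 (the number of vectors), the set is linearly independent.

linearly independent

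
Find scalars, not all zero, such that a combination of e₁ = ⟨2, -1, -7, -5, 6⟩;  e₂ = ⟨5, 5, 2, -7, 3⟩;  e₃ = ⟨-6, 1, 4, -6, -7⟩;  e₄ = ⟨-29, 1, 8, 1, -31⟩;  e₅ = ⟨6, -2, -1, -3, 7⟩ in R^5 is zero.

e₂ - 2e₃ + e₄ + 2e₅ = 0

Row-reduce the matrix with e₁, e₂, e₃, e₄, e₅ as columns; the null space gives the coefficients.
A generator of the null space is (0, 1, -2, 1, 2).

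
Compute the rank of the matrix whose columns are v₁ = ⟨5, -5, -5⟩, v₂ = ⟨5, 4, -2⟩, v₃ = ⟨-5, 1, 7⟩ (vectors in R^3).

3

Apply Gaussian elimination to the matrix whose rows are v₁, v₂, v₃.
The echelon form has 3 nonzero rows, so the rank is 3.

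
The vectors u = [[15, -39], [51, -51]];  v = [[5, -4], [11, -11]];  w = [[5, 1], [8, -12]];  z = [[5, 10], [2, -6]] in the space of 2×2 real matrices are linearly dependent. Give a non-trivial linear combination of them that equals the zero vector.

Pass to coordinate vectors relative to the basis {E₁₁, E₁₂, E₂₁, E₂₂}.
Row-reduce the matrix with u, v, w, z as columns; the null space gives the coefficients.
One solution (up to scaling) is (1, -3, -3, 3).

u - 3v - 3w + 3z = 0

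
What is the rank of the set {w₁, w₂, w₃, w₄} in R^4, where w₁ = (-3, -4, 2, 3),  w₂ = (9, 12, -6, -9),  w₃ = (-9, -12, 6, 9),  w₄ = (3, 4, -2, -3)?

1

Apply Gaussian elimination to the matrix whose rows are w₁, w₂, w₃, w₄.
Exactly 1 pivot survives; hence the rank is 1.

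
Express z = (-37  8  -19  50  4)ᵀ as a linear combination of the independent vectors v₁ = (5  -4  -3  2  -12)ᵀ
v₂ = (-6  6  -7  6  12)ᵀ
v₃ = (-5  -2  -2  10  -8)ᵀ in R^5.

Write z = c₁v₁ + … + c₃v₃ and equate components.
Row-reducing the augmented matrix gives the unique coefficients (c₁, c₂, c₃) = (-1, 2, 4).

z = -v₁ + 2v₂ + 4v₃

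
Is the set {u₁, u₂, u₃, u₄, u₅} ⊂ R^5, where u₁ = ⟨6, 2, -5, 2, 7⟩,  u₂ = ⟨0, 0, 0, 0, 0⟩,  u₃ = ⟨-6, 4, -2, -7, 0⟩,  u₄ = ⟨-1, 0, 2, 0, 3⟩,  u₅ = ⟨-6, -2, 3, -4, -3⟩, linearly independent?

linearly dependent

One of the vectors is the zero vector, so the set is linearly dependent.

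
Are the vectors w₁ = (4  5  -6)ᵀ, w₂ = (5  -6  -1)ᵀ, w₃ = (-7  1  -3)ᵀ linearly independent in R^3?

linearly independent

Place the vectors as rows of a 3×3 matrix and reduce to echelon form.
The reduction yields 3 nonzero rows, so the rank is 3.
Since rank = 3 (the number of vectors), the set is linearly independent.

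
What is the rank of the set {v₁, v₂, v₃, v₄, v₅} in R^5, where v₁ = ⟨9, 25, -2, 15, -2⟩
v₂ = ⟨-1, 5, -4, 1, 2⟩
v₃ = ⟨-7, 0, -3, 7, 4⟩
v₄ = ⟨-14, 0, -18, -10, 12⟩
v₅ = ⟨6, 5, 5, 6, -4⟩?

Put the 5×5 matrix [v₁|v₂|v₃|v₄|v₅] into echelon form.
There are 3 pivot columns, so rank = 3.

rank 3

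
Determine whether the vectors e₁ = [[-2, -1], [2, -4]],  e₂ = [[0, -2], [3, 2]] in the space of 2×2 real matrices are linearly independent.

linearly independent

Take coordinates with respect to the standard basis {E₁₁, E₁₂, E₂₁, E₂₂}.
Row-reduce the matrix whose columns are e₁, e₂.
The reduction yields 2 nonzero rows, so the rank is 2.
Since rank = 2 (the number of vectors), the set is linearly independent.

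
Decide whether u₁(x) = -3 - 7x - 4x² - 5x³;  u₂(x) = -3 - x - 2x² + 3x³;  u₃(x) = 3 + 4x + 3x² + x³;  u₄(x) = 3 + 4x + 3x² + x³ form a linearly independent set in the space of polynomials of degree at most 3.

Take coordinates with respect to the standard basis {1, x, …, x³}.
Two of the vectors are equal, giving an immediate dependence.

linearly dependent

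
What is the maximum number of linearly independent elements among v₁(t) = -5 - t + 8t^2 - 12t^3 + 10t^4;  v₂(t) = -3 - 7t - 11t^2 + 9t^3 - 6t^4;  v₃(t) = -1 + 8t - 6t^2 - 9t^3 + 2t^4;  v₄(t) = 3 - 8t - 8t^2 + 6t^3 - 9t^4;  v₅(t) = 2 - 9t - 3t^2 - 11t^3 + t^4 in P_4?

5

Pass to coordinate vectors with respect to the basis {1, t, …, t^4}.
Row-reduce the 5×5 matrix with these as rows.
Exactly 5 pivots survive; hence the rank is 5.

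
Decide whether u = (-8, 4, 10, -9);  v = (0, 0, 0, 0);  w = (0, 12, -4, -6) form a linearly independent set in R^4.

linearly dependent

One of the vectors is the zero vector, so the set is linearly dependent.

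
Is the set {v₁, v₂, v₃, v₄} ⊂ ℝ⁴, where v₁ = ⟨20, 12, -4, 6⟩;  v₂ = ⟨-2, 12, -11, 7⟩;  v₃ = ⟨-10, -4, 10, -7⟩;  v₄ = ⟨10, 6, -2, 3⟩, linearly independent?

One vector is a scalar multiple of another, so the set is dependent.

linearly dependent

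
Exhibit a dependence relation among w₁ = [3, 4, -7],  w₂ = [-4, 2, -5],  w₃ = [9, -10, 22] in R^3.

w₁ + 3w₂ + w₃ = 0

Set up α₁w₁ + … + α₃w₃ = 0 and solve the homogeneous system.
One solution (up to scaling) is (1, 3, 1).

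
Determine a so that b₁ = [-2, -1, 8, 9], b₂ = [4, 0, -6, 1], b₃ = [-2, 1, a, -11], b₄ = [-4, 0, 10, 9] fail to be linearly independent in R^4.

a = -12/5

Place the vectors as rows of a 4×4 matrix; dependence ⇔ determinant zero.
The determinant works out to 40*a + 96.
Solving 40*a + 96 = 0 yields a = -12/5.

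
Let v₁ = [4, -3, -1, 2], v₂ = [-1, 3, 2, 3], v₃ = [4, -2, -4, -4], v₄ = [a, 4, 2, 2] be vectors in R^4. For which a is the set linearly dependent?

Place the vectors as rows of a 4×4 matrix; dependence ⇔ determinant zero.
Cofactor expansion gives det = 34*a + 68.
Solving 34*a + 68 = 0 yields a = -2.

a = -2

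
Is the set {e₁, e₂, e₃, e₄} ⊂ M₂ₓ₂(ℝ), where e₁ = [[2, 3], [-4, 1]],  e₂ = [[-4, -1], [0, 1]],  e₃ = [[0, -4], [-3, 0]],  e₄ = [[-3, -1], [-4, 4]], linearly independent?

Take coordinates with respect to the standard basis {E₁₁, E₁₂, E₂₁, E₂₂}.
Row-reduce the matrix whose columns are e₁, e₂, e₃, e₄.
The reduction yields 4 nonzero rows, so the rank is 4.
Since rank = 4 (the number of vectors), the set is linearly independent.

linearly independent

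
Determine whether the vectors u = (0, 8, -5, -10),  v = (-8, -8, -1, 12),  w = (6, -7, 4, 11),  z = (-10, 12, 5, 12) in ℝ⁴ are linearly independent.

The matrix [u|v|w|z] has determinant -12444.
A nonzero determinant means the columns are linearly independent.

linearly independent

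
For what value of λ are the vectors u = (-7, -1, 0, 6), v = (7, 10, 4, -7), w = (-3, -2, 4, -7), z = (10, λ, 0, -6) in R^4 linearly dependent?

λ = 23/5

Dependence holds iff the 4×4 matrix [u v w z] is singular.
Cofactor expansion gives det = 240*λ - 1104.
This vanishes exactly when λ = 23/5.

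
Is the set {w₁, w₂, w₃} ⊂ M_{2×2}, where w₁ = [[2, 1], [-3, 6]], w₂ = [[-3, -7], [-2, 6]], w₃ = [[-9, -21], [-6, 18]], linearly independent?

Write each element as a coordinate vector in ℝ⁴ using {E₁₁, E₁₂, E₂₁, E₂₂}.
One vector is a scalar multiple of another, so the set is dependent.

linearly dependent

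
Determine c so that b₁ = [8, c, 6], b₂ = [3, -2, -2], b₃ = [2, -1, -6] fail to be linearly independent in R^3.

c = -43/7

Place the vectors as rows of a 3×3 matrix; dependence ⇔ determinant zero.
Cofactor expansion gives det = 14*c + 86.
Setting this to zero gives c = -43/7.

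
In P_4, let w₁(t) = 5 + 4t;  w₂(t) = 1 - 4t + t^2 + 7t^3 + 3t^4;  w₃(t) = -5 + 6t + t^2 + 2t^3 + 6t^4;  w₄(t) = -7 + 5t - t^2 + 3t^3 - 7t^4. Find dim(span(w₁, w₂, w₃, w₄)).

Use coordinates relative to {1, t, …, t^4}.
Row-reduce the 4×5 matrix with these as rows.
Exactly 4 pivots survive; hence the rank is 4.

dim = 4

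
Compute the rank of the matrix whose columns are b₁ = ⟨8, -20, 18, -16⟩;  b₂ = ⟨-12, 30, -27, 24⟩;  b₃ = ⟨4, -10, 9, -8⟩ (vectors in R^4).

Row-reduce the 3×4 matrix with these as rows.
There is 1 pivot column, so rank = 1.

rank 1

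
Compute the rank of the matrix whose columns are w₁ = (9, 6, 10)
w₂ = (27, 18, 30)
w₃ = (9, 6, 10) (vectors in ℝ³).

Put the 3×3 matrix [w₁|w₂|w₃] into echelon form.
Exactly 1 pivot survives; hence the rank is 1.

rank 1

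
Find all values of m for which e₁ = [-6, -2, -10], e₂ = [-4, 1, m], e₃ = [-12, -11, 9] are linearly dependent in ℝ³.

Dependence holds iff the 3×3 matrix [e₁ e₂ e₃] is singular.
The determinant works out to -42*m - 686.
Solving -42*m - 686 = 0 yields m = -49/3.

m = -49/3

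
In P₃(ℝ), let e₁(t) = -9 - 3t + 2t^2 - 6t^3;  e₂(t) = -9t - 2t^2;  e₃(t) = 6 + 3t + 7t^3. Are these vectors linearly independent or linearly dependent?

linearly independent

Write each element as a coordinate vector in ℝ⁴ using {1, t, …, t^3}.
Row-reduce the matrix whose columns are e₁, e₂, e₃.
The reduction yields 3 nonzero rows, so the rank is 3.
Since rank = 3 (the number of vectors), the set is linearly independent.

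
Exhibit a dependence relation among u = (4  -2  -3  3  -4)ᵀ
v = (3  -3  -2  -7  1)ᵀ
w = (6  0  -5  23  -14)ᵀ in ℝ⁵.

Set up α₁u + … + α₃w = 0 and solve the homogeneous system.
One solution (up to scaling) is (3, -2, -1).

3u - 2v - w = 0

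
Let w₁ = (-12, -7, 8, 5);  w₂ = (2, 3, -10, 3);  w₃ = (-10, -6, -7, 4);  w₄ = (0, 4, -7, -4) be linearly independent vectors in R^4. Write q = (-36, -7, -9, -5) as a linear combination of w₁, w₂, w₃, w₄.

Set up the augmented matrix [w₁ | w₂ | w₃ | w₄ | q] and row-reduce.
The system has the unique solution (α₁, …, α₄) = (2, -1, 1, 4).

q = 2w₁ - w₂ + w₃ + 4w₄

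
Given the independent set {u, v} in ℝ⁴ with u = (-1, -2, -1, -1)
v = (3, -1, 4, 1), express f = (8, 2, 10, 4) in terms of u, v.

Since u, v are independent, the coefficients expressing f are uniquely determined by a linear system.
The system has the unique solution (c₁, c₂) = (-2, 2).

f = -2u + 2v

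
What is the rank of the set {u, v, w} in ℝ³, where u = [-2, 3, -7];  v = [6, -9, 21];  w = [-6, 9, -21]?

Put the 3×3 matrix [u|v|w] into echelon form.
The echelon form has 1 nonzero row, so the rank is 1.

rank 1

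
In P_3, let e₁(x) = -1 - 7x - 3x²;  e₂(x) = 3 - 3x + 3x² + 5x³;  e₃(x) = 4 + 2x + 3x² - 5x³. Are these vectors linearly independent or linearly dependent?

Write each element as a coordinate vector in ℝ⁴ using {1, x, …, x³}.
Place the vectors as rows of a 3×4 matrix and reduce to echelon form.
The reduction yields 3 nonzero rows, so the rank is 3.
Since rank = 3 (the number of vectors), the set is linearly independent.

linearly independent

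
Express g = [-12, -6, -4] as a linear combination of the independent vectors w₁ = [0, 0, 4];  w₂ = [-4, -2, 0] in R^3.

Solve the system with w₁, w₂ as columns and g as the right-hand side.
The system has the unique solution (a₁, a₂) = (-1, 3).

g = -w₁ + 3w₂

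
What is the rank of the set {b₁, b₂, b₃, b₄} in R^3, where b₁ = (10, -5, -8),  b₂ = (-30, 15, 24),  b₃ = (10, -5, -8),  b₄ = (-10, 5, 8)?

Row-reduce the 4×3 matrix with these as rows.
The echelon form has 1 nonzero row, so the rank is 1.
(With 4 elements in a 3-dimensional space the rank is at most 3.)

rank 1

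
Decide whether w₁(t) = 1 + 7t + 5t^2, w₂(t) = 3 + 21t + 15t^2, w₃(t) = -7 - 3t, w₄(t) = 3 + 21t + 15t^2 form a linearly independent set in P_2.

Write each element as a coordinate vector in ℝ³ using {1, t, t^2}.
There are 4 vectors in a 3-dimensional space, so they cannot be linearly independent.

linearly dependent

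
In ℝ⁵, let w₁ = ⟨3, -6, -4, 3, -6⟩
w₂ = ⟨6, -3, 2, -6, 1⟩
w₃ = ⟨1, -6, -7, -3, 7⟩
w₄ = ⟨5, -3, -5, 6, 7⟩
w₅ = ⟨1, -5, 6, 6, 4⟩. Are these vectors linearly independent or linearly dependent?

Form the 5×5 matrix with these as columns; its determinant is -84144.
A nonzero determinant means the columns are linearly independent.

linearly independent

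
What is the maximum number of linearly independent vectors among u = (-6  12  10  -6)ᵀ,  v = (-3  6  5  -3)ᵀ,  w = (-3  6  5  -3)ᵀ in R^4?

1

Row-reduce the 3×4 matrix with these as rows.
Exactly 1 pivot survives; hence the rank is 1.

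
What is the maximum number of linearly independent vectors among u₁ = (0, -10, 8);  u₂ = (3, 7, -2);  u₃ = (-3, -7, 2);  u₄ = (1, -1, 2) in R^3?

2

Apply Gaussian elimination to the matrix whose rows are u₁, u₂, u₃, u₄.
Exactly 2 pivots survive; hence the rank is 2.
(With 4 elements in a 3-dimensional space the rank is at most 3.)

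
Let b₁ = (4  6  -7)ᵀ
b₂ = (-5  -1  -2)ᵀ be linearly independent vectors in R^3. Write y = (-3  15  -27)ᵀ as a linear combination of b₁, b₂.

Since b₁, b₂ are independent, the coefficients expressing y are uniquely determined by a linear system.
Row-reducing the augmented matrix gives the unique coefficients (α₁, α₂) = (3, 3).

y = 3b₁ + 3b₂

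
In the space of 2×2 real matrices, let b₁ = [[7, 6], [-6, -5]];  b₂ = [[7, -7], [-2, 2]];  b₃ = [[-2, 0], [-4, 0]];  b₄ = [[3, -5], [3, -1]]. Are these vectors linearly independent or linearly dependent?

Take coordinates with respect to the standard basis {E₁₁, E₁₂, E₂₁, E₂₂}.
Form the 4×4 matrix with these as columns; its determinant is -1534.
A nonzero determinant means the columns are linearly independent.

linearly independent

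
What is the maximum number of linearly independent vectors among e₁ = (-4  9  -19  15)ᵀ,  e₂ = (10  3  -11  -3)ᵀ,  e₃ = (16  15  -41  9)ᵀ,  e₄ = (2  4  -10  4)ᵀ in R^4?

2

Form the matrix with e₁, e₂, e₃, e₄ as columns and reduce.
Reduction leaves 2 leading entries, giving rank 2.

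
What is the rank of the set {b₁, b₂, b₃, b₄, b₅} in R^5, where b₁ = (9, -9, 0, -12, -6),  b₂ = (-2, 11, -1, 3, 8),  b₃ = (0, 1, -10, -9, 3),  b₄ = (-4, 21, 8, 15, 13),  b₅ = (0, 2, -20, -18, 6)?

Apply Gaussian elimination to the matrix whose rows are b₁, b₂, b₃, b₄, b₅.
Reduction leaves 3 leading entries, giving rank 3.

rank 3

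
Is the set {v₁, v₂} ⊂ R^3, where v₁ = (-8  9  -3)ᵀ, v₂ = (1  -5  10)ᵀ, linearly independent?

linearly independent

Row-reduce the matrix whose columns are v₁, v₂.
The reduction yields 2 nonzero rows, so the rank is 2.
Since rank = 2 (the number of vectors), the set is linearly independent.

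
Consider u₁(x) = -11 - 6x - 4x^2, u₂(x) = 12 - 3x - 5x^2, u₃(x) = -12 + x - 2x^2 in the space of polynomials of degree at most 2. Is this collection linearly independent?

linearly independent

Write each element as a coordinate vector in ℝ³ using {1, x, x^2}.
The matrix [u₁|u₂|u₃] has determinant -529.
A nonzero determinant means the columns are linearly independent.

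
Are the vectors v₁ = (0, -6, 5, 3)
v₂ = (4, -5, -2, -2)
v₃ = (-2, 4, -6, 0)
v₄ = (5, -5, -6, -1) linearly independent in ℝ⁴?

linearly independent

Form the 4×4 matrix with these as columns; its determinant is -308.
A nonzero determinant means the columns are linearly independent.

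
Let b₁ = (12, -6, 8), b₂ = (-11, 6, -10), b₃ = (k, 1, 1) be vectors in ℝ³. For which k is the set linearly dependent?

Place the vectors as rows of a 3×3 matrix; dependence ⇔ determinant zero.
Expanding, det = 12*k + 38.
Setting this to zero gives k = -19/6.

k = -19/6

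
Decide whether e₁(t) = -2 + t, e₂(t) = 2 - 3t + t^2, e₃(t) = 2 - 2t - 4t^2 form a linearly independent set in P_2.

Write each element as a coordinate vector in ℝ³ using {1, t, t^2}.
Row-reduce the matrix whose columns are e₁, e₂, e₃.
The reduction yields 3 nonzero rows, so the rank is 3.
Since rank = 3 (the number of vectors), the set is linearly independent.

linearly independent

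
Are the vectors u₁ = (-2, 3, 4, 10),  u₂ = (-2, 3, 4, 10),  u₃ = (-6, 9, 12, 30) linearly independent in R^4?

Row-reduce the matrix whose columns are u₁, u₂, u₃.
The reduction yields 1 nonzero row, so the rank is 1.
Since rank 1 < 3, the set is linearly dependent.
Indeed u₁ - u₂ = 0.

linearly dependent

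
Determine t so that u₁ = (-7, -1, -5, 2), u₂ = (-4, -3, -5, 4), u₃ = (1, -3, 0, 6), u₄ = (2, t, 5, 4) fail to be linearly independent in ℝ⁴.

t = 1/4

Place the vectors as rows of a 4×4 matrix; dependence ⇔ determinant zero.
The determinant works out to 80*t - 20.
Solving 80*t - 20 = 0 yields t = 1/4.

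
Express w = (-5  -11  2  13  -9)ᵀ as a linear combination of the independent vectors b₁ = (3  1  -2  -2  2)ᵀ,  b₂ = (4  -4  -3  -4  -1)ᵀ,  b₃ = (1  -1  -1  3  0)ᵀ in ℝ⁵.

w = -4b₁ + b₂ + 3b₃

Solve the system with b₁, b₂, b₃ as columns and w as the right-hand side.
Row-reducing the augmented matrix gives the unique coefficients (α₁, α₂, α₃) = (-4, 1, 3).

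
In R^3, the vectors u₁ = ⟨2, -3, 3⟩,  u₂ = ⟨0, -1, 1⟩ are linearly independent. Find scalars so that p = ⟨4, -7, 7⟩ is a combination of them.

p = 2u₁ + u₂

Set up the augmented matrix [u₁ | u₂ | p] and row-reduce.
Back-substitution yields (a₁, a₂) = (2, 1).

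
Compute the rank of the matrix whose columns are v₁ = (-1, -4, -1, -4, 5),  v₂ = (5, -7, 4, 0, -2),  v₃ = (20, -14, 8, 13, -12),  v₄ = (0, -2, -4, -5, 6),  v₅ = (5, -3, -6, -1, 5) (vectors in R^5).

4

Put the 5×5 matrix [v₁|v₂|v₃|v₄|v₅] into echelon form.
Exactly 4 pivots survive; hence the rank is 4.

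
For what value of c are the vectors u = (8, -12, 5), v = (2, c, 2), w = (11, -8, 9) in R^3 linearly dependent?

Place the vectors as rows of a 3×3 matrix; dependence ⇔ determinant zero.
Cofactor expansion gives det = 17*c.
Setting this to zero gives c = 0.

c = 0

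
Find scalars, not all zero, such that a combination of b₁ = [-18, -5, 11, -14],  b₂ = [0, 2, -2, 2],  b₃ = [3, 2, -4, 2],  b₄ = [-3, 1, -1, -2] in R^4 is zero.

b₁ + b₂ + 3b₃ - 3b₄ = 0

Row-reduce the matrix with b₁, b₂, b₃, b₄ as columns; the null space gives the coefficients.
A generator of the null space is (1, 1, 3, -3).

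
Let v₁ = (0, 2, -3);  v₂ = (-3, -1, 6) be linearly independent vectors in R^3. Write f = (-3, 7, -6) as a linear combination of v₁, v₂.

f = 4v₁ + v₂

Set up the augmented matrix [v₁ | v₂ | f] and row-reduce.
The system has the unique solution (c₁, c₂) = (4, 1).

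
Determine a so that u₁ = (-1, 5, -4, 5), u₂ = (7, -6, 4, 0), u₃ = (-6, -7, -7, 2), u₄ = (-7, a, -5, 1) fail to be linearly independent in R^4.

a = 34/7

The set is linearly dependent precisely when det[u₁; u₂; u₃; u₄] = 0.
Expanding, det = 374 - 77*a.
Setting this to zero gives a = 34/7.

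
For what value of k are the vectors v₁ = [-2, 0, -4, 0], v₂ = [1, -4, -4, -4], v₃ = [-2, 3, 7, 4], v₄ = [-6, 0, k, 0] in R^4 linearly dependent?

k = -12

The vectors are dependent exactly when the determinant of the matrix with rows v₁, v₂, v₃, v₄ vanishes.
The determinant works out to -8*k - 96.
This vanishes exactly when k = -12.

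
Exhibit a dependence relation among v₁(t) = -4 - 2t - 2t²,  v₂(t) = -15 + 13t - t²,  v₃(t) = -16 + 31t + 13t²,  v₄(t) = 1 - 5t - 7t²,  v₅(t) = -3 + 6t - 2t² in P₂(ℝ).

Write each element as a vector in ℝ³ using {1, t, t²}.
Write the vectors as columns of a matrix and find a nonzero vector in its null space.
A generator of the null space is (4, -3, 2, 3, 0).

4v₁ - 3v₂ + 2v₃ + 3v₄ = 0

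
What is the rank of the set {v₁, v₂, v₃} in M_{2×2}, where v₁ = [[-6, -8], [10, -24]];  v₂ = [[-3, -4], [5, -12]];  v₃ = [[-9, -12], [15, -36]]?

Use coordinates relative to {E₁₁, E₁₂, E₂₁, E₂₂}.
Apply Gaussian elimination to the matrix whose rows are v₁, v₂, v₃.
The echelon form has 1 nonzero row, so the rank is 1.

rank 1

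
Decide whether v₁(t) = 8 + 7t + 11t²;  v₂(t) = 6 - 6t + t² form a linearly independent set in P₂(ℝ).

Write each element as a coordinate vector in ℝ³ using {1, t, t²}.
Row-reduce the matrix whose columns are v₁, v₂.
The reduction yields 2 nonzero rows, so the rank is 2.
Since rank = 2 (the number of vectors), the set is linearly independent.

linearly independent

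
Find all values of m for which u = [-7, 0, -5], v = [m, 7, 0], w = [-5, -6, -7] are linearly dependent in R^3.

Dependence holds iff the 3×3 matrix [u v w] is singular.
The determinant works out to 30*m + 168.
Solving 30*m + 168 = 0 yields m = -28/5.

m = -28/5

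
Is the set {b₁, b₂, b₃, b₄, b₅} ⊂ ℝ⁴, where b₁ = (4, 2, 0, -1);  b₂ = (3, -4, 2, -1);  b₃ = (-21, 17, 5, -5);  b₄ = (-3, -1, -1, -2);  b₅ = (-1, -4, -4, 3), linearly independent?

linearly dependent

There are 5 vectors in a 4-dimensional space, so they cannot be linearly independent.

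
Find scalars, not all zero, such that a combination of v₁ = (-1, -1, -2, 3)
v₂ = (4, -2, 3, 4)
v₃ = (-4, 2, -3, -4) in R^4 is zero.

v₂ + v₃ = 0

Solve the homogeneous system with v₁, v₂, v₃ as columns by row-reducing the coefficient matrix.
The free variable yields coefficients (0, 1, 1) (any nonzero multiple also works).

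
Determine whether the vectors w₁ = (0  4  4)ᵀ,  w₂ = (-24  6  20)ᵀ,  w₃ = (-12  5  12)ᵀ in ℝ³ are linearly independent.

linearly dependent

The matrix [w₁|w₂|w₃] has determinant 0.
A zero determinant means the columns are linearly dependent.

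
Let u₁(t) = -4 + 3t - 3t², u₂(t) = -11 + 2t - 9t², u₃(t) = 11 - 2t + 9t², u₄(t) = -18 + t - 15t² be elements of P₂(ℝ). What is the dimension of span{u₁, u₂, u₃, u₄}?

Represent each element by its coordinate vector in ℝ³.
Row-reduce the 4×3 matrix with these as rows.
Reduction leaves 2 leading entries, giving rank 2.
(With 4 elements in a 3-dimensional space the rank is at most 3.)

2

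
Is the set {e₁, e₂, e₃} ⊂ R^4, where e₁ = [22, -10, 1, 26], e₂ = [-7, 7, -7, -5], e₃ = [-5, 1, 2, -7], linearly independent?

Row-reduce the matrix whose columns are e₁, e₂, e₃.
The reduction yields 2 nonzero rows, so the rank is 2.
Since rank 2 < 3, the set is linearly dependent.
Indeed e₁ + e₂ + 3e₃ = 0.

linearly dependent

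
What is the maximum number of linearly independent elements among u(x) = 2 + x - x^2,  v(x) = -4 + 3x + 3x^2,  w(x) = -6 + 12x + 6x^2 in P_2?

2

Use coordinates relative to {1, x, x^2}.
Put the 3×3 matrix [u|v|w] into echelon form.
The echelon form has 2 nonzero rows, so the rank is 2.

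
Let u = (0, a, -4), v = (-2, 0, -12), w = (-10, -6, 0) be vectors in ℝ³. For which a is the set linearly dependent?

The vectors are dependent exactly when the determinant of the matrix with rows u, v, w vanishes.
Expanding, det = 120*a - 48.
Solving 120*a - 48 = 0 yields a = 2/5.

a = 2/5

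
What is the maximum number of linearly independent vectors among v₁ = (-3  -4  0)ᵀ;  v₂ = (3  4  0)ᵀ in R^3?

1

Form the matrix with v₁, v₂ as columns and reduce.
The echelon form has 1 nonzero row, so the rank is 1.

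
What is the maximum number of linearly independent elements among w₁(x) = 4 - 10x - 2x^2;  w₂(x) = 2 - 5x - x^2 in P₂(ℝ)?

Pass to coordinate vectors with respect to the basis {1, x, x^2}.
Put the 3×2 matrix [w₁|w₂] into echelon form.
Exactly 1 pivot survives; hence the rank is 1.

1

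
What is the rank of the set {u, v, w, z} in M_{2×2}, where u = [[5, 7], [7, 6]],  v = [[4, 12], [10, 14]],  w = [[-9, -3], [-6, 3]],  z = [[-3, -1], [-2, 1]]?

2

Pass to coordinate vectors with respect to the basis {E₁₁, E₁₂, E₂₁, E₂₂}.
Row-reduce the 4×4 matrix with these as rows.
Exactly 2 pivots survive; hence the rank is 2.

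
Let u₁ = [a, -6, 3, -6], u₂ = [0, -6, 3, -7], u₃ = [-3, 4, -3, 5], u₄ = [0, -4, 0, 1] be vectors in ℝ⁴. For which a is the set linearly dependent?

The vectors are dependent exactly when the determinant of the matrix with rows u₁, u₂, u₃, u₄ vanishes.
The determinant works out to 30*a - 36.
This vanishes exactly when a = 6/5.

a = 6/5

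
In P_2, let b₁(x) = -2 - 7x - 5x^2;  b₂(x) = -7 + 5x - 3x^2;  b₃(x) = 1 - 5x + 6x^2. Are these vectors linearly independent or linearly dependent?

Write each element as a coordinate vector in ℝ³ using {1, x, x^2}.
Row-reduce the matrix whose columns are b₁, b₂, b₃.
The reduction yields 3 nonzero rows, so the rank is 3.
Since rank = 3 (the number of vectors), the set is linearly independent.

linearly independent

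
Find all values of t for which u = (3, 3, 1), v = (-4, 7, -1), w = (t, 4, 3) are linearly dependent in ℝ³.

Dependence holds iff the 3×3 matrix [u v w] is singular.
Expanding, det = 95 - 10*t.
Setting this to zero gives t = 19/2.

t = 19/2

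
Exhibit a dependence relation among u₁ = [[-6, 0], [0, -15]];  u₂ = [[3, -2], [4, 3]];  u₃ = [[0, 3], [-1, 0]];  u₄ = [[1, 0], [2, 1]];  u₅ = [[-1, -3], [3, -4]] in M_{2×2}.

Write each element as a vector in ℝ⁴ using {E₁₁, E₁₂, E₂₁, E₂₂}.
Solve the homogeneous system with u₁, u₂, u₃, u₄, u₅ as columns by row-reducing the coefficient matrix.
The free variable yields coefficients (1, 0, -3, 3, -3) (any nonzero multiple also works).

u₁ - 3u₃ + 3u₄ - 3u₅ = 0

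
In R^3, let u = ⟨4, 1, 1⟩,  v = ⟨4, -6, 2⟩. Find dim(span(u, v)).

Form the matrix with u, v as columns and reduce.
Reduction leaves 2 leading entries, giving rank 2.

dim = 2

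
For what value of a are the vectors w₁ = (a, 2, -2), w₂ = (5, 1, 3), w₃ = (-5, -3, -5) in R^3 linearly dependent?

a = -10

Dependence holds iff the 3×3 matrix [w₁ w₂ w₃] is singular.
Expanding, det = 4*a + 40.
Solving 4*a + 40 = 0 yields a = -10.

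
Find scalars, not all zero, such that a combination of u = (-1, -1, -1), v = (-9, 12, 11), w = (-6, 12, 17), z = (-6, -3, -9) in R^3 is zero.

3u + v - w - z = 0

Write the vectors as columns of a matrix and find a nonzero vector in its null space.
A generator of the null space is (3, 1, -1, -1).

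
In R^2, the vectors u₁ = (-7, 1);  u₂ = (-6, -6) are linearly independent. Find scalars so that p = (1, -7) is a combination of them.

Solve the system with u₁, u₂ as columns and p as the right-hand side.
Back-substitution yields (a₁, a₂) = (-1, 1).

p = -u₁ + u₂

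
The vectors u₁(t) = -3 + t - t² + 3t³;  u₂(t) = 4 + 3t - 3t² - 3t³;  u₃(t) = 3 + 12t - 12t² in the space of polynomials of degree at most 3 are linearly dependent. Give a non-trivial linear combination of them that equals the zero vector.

Pass to coordinate vectors relative to the basis {1, t, …, t³}.
Set up α₁u₁ + … + α₃u₃ = 0 and solve the homogeneous system.
One solution (up to scaling) is (3, 3, -1).

3u₁ + 3u₂ - u₃ = 0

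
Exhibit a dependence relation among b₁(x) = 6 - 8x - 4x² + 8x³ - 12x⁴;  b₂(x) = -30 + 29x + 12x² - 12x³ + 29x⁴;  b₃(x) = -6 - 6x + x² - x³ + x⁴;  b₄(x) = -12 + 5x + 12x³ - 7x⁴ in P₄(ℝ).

3b₁ + b₂ - b₄ = 0

Pass to coordinate vectors relative to the basis {1, x, …, x⁴}.
Write the vectors as columns of a matrix and find a nonzero vector in its null space.
A generator of the null space is (3, 1, 0, -1).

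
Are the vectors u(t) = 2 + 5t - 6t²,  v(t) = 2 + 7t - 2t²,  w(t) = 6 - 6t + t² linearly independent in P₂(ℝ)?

Write each element as a coordinate vector in ℝ³ using {1, t, t²}.
Place the vectors as rows of a 3×3 matrix and reduce to echelon form.
The reduction yields 3 nonzero rows, so the rank is 3.
Since rank = 3 (the number of vectors), the set is linearly independent.

linearly independent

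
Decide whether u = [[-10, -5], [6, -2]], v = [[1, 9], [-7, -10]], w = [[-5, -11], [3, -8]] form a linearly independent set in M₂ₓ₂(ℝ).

linearly independent

Write each element as a coordinate vector in ℝ⁴ using {E₁₁, E₁₂, E₂₁, E₂₂}.
Row-reduce the matrix whose columns are u, v, w.
The reduction yields 3 nonzero rows, so the rank is 3.
Since rank = 3 (the number of vectors), the set is linearly independent.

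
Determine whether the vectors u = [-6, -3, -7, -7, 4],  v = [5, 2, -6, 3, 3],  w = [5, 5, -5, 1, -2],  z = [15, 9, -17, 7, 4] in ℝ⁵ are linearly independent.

linearly dependent

Row-reduce the matrix whose columns are u, v, w, z.
The reduction yields 3 nonzero rows, so the rank is 3.
Since rank 3 < 4, the set is linearly dependent.
Indeed 2v + w - z = 0.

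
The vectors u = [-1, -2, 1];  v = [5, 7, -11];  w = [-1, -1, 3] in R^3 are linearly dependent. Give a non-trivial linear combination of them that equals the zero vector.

Write the vectors as columns of a matrix and find a nonzero vector in its null space.
A generator of the null space is (2, 1, 3).

2u + v + 3w = 0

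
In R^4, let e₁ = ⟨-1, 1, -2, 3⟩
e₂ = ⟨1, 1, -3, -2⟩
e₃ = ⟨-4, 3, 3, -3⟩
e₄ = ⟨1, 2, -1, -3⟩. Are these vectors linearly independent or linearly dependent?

Place the vectors as rows of a 4×4 matrix and reduce to echelon form.
The reduction yields 4 nonzero rows, so the rank is 4.
Since rank = 4 (the number of vectors), the set is linearly independent.

linearly independent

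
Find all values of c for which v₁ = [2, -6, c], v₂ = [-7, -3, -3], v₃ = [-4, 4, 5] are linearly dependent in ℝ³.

c = -36/5

Dependence holds iff the 3×3 matrix [v₁ v₂ v₃] is singular.
Expanding, det = -40*c - 288.
Setting this to zero gives c = -36/5.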